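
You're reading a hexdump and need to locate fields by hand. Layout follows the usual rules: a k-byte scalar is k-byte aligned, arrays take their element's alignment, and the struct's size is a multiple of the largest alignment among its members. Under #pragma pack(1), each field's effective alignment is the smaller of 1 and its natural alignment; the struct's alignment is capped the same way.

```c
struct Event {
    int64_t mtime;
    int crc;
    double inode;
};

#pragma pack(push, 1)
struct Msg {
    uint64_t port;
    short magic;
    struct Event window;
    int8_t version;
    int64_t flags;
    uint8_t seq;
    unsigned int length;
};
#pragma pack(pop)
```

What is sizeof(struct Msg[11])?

Event: 0..8  mtime  (8B, 8-aligned); 8..12  crc  (4B, 4-aligned); 12..16  -- padding (4B); 16..24  inode  (8B, 8-aligned); sizeof = 24, alignof = 8
0..8  port  (8B, 1-aligned)
8..10  magic  (2B, 1-aligned)
10..34  window  (24B, 1-aligned)
34..35  version  (1B, 1-aligned)
35..43  flags  (8B, 1-aligned)
43..44  seq  (1B, 1-aligned)
44..48  length  (4B, 1-aligned)
sizeof = 48, alignof = 1
array of 11: 11 × 48 = 528

528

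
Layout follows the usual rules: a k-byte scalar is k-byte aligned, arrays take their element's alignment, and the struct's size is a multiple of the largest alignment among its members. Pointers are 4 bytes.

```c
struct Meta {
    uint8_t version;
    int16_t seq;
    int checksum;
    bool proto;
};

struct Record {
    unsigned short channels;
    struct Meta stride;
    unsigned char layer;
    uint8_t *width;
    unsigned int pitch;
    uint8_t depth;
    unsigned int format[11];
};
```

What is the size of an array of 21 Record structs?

Meta: 0..1  version  (1B, 1-aligned); 1..2  -- padding (1B); 2..4  seq  (2B, 2-aligned); 4..8  checksum  (4B, 4-aligned); 8..9  proto  (1B, 1-aligned); 9..12  -- tail padding (3B); sizeof = 12, alignof = 4
0..2  channels  (2B, 2-aligned)
2..4  -- padding (2B)
4..16  stride  (12B, 4-aligned)
16..17  layer  (1B, 1-aligned)
17..20  -- padding (3B)
20..24  width  (4B, 4-aligned)
24..28  pitch  (4B, 4-aligned)
28..29  depth  (1B, 1-aligned)
29..32  -- padding (3B)
32..76  format  (44B, 4-aligned)
sizeof = 76, alignof = 4
array of 21: 21 × 76 = 1596

1596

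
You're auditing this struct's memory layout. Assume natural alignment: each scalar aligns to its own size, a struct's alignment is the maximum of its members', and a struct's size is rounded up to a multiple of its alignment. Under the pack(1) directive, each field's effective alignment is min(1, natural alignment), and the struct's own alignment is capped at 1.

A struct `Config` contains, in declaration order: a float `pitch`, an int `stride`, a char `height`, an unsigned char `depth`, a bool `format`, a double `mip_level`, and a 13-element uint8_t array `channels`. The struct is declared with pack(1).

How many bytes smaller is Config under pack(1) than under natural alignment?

8

natural layout:
  pitch at 0 (size 4, align 4) → ends 4
  stride at 4 (size 4, align 4) → ends 8
  height at 8 (size 1, align 1) → ends 9
  depth at 9 (size 1, align 1) → ends 10
  format at 10 (size 1, align 1) → ends 11
  pad 5 to align 8 for mip_level
  mip_level at 16 (size 8, align 8) → ends 24
  channels at 24 (size 13, align 1) → ends 37
  tail pad 3 to reach multiple of 8
  total 40 bytes, alignment 8
packed(1) layout:
  pitch at 0 (size 4, align 1) → ends 4
  stride at 4 (size 4, align 1) → ends 8
  height at 8 (size 1, align 1) → ends 9
  depth at 9 (size 1, align 1) → ends 10
  format at 10 (size 1, align 1) → ends 11
  mip_level at 11 (size 8, align 1) → ends 19
  channels at 19 (size 13, align 1) → ends 32
  total 32 bytes, alignment 1
40 − 32 = 8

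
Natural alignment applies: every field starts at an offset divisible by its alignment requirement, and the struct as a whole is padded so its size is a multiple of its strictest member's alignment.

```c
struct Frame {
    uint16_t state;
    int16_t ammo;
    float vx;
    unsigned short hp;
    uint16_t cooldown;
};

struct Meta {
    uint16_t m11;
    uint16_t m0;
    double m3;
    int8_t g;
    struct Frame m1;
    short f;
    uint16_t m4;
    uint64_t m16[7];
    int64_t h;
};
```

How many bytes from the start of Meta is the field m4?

Frame: state at 0 (size 2, align 2) → ends 2; ammo at 2 (size 2, align 2) → ends 4; vx at 4 (size 4, align 4) → ends 8; hp at 8 (size 2, align 2) → ends 10; cooldown at 10 (size 2, align 2) → ends 12; total 12 bytes, alignment 4
m11 at 0 (size 2, align 2) → ends 2
m0 at 2 (size 2, align 2) → ends 4
pad 4 to align 8 for m3
m3 at 8 (size 8, align 8) → ends 16
g at 16 (size 1, align 1) → ends 17
pad 3 to align 4 for m1
m1 at 20 (size 12, align 4) → ends 32
f at 32 (size 2, align 2) → ends 34
m4 at 34 (size 2, align 2) → ends 36

34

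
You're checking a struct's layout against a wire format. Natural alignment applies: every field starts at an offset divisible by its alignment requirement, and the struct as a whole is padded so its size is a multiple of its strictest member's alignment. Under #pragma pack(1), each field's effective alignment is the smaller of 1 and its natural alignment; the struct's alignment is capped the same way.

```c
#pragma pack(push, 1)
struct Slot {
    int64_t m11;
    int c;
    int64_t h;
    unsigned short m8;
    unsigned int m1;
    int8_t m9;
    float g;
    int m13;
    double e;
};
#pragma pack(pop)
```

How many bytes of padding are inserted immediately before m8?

0

@0: m11 [8B, align 1] → 8
@8: c [4B, align 1] → 12
@12: h [8B, align 1] → 20
@20: m8 [2B, align 1] → 22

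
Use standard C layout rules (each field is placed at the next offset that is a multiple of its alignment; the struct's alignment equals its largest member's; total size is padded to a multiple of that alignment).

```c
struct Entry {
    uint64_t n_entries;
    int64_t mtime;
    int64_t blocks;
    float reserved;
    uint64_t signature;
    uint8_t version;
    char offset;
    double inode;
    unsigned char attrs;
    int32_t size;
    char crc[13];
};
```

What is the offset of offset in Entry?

n_entries at 0 (size 8, align 8) → ends 8
mtime at 8 (size 8, align 8) → ends 16
blocks at 16 (size 8, align 8) → ends 24
reserved at 24 (size 4, align 4) → ends 28
pad 4 to align 8 for signature
signature at 32 (size 8, align 8) → ends 40
version at 40 (size 1, align 1) → ends 41
offset at 41 (size 1, align 1) → ends 42

41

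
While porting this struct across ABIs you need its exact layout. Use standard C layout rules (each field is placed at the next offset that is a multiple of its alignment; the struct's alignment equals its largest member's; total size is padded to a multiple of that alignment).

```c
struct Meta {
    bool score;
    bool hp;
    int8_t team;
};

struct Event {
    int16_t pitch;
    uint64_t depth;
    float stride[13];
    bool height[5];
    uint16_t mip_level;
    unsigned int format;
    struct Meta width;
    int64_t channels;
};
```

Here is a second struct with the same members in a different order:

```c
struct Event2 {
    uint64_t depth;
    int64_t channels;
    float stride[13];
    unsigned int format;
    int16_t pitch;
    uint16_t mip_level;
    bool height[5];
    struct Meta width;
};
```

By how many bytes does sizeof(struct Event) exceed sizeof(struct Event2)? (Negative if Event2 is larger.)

8

Meta: @0: score [1B, align 1] → 1; @1: hp [1B, align 1] → 2; @2: team [1B, align 1] → 3; size 3, align 1
@0: pitch [2B, align 2] → 2
+6 pad (align 8)
@8: depth [8B, align 8] → 16
@16: stride [52B, align 4] → 68
@68: height [5B, align 1] → 73
+1 pad (align 2)
@74: mip_level [2B, align 2] → 76
@76: format [4B, align 4] → 80
@80: width [3B, align 1] → 83
+5 pad (align 8)
@88: channels [8B, align 8] → 96
size 96, align 8
— Event2 —
@0: depth [8B, align 8] → 8
@8: channels [8B, align 8] → 16
@16: stride [52B, align 4] → 68
@68: format [4B, align 4] → 72
@72: pitch [2B, align 2] → 74
@74: mip_level [2B, align 2] → 76
@76: height [5B, align 1] → 81
@81: width [3B, align 1] → 84
+4 tail pad (align 8)
size 88, align 8
96 − 88 = 8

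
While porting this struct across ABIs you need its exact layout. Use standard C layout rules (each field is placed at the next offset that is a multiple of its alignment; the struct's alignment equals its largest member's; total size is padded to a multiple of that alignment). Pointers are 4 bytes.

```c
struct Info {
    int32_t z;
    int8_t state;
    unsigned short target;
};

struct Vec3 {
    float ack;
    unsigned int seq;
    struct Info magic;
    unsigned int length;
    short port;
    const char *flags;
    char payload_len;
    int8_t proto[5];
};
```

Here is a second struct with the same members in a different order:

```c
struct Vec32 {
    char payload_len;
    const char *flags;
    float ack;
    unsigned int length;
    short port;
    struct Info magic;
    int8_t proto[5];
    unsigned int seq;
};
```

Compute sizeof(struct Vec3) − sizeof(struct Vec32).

-4

Info: 0..4  z  (4B, 4-aligned); 4..5  state  (1B, 1-aligned); 5..6  -- padding (1B); 6..8  target  (2B, 2-aligned); sizeof = 8, alignof = 4
0..4  ack  (4B, 4-aligned)
4..8  seq  (4B, 4-aligned)
8..16  magic  (8B, 4-aligned)
16..20  length  (4B, 4-aligned)
20..22  port  (2B, 2-aligned)
22..24  -- padding (2B)
24..28  flags  (4B, 4-aligned)
28..29  payload_len  (1B, 1-aligned)
29..34  proto  (5B, 1-aligned)
34..36  -- tail padding (2B)
sizeof = 36, alignof = 4
— Vec32 —
0..1  payload_len  (1B, 1-aligned)
1..4  -- padding (3B)
4..8  flags  (4B, 4-aligned)
8..12  ack  (4B, 4-aligned)
12..16  length  (4B, 4-aligned)
16..18  port  (2B, 2-aligned)
18..20  -- padding (2B)
20..28  magic  (8B, 4-aligned)
28..33  proto  (5B, 1-aligned)
33..36  -- padding (3B)
36..40  seq  (4B, 4-aligned)
sizeof = 40, alignof = 4
36 − 40 = -4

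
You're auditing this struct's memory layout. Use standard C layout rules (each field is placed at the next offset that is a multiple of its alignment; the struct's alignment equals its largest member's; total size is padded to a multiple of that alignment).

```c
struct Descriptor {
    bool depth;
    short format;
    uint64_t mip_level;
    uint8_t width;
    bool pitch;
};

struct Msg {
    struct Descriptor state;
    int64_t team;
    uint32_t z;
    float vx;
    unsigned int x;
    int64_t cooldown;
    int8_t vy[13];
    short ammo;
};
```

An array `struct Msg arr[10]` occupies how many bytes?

720

Descriptor: 0..1  depth  (1B, 1-aligned); 1..2  -- padding (1B); 2..4  format  (2B, 2-aligned); 4..8  -- padding (4B); 8..16  mip_level  (8B, 8-aligned); 16..17  width  (1B, 1-aligned); 17..18  pitch  (1B, 1-aligned); 18..24  -- tail padding (6B); sizeof = 24, alignof = 8
0..24  state  (24B, 8-aligned)
24..32  team  (8B, 8-aligned)
32..36  z  (4B, 4-aligned)
36..40  vx  (4B, 4-aligned)
40..44  x  (4B, 4-aligned)
44..48  -- padding (4B)
48..56  cooldown  (8B, 8-aligned)
56..69  vy  (13B, 1-aligned)
69..70  -- padding (1B)
70..72  ammo  (2B, 2-aligned)
sizeof = 72, alignof = 8
array of 10: 10 × 72 = 720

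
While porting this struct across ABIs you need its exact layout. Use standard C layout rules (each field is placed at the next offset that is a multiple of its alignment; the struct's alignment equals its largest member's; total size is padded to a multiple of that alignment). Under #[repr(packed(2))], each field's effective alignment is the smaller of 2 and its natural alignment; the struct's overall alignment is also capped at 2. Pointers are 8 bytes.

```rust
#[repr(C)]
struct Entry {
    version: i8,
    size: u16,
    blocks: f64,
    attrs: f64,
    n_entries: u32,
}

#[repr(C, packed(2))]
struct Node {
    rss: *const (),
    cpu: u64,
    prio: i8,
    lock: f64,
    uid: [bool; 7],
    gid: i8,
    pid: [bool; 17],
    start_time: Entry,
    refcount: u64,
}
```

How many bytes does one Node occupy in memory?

Entry: 0..1  version  (1B, 1-aligned); 1..2  -- padding (1B); 2..4  size  (2B, 2-aligned); 4..8  -- padding (4B); 8..16  blocks  (8B, 8-aligned); 16..24  attrs  (8B, 8-aligned); 24..28  n_entries  (4B, 4-aligned); 28..32  -- tail padding (4B); sizeof = 32, alignof = 8
0..8  rss  (8B, 2-aligned)
8..16  cpu  (8B, 2-aligned)
16..17  prio  (1B, 1-aligned)
17..18  -- padding (1B)
18..26  lock  (8B, 2-aligned)
26..33  uid  (7B, 1-aligned)
33..34  gid  (1B, 1-aligned)
34..51  pid  (17B, 1-aligned)
51..52  -- padding (1B)
52..84  start_time  (32B, 2-aligned)
84..92  refcount  (8B, 2-aligned)
sizeof = 92, alignof = 2

92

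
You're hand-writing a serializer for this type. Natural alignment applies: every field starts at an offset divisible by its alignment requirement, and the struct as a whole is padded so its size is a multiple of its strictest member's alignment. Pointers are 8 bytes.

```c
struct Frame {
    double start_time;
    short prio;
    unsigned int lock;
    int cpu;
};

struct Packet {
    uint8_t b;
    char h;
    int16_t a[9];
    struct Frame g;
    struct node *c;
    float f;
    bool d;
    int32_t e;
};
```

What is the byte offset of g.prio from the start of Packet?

32

Frame: @0: start_time [8B, align 8] → 8; @8: prio [2B, align 2] → 10; +2 pad (align 4); @12: lock [4B, align 4] → 16; @16: cpu [4B, align 4] → 20; +4 tail pad (align 8); size 24, align 8
@0: b [1B, align 1] → 1
@1: h [1B, align 1] → 2
@2: a [18B, align 2] → 20
+4 pad (align 8)
@24: g [24B, align 8] → 48
within Frame: prio at 8
24 + 8 = 32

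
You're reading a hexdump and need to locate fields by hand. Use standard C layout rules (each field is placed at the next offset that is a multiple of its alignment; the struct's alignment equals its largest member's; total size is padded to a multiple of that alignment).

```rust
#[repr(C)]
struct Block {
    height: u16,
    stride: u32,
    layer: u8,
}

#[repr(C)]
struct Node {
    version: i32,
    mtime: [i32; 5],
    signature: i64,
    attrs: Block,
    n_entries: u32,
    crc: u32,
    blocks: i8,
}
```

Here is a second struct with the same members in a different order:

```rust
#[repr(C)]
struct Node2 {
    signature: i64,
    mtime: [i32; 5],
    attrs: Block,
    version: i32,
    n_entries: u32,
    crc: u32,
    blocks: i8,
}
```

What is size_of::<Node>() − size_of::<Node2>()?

Block: 0..2  height  (2B, 2-aligned); 2..4  -- padding (2B); 4..8  stride  (4B, 4-aligned); 8..9  layer  (1B, 1-aligned); 9..12  -- tail padding (3B); sizeof = 12, alignof = 4
0..4  version  (4B, 4-aligned)
4..24  mtime  (20B, 4-aligned)
24..32  signature  (8B, 8-aligned)
32..44  attrs  (12B, 4-aligned)
44..48  n_entries  (4B, 4-aligned)
48..52  crc  (4B, 4-aligned)
52..53  blocks  (1B, 1-aligned)
53..56  -- tail padding (3B)
sizeof = 56, alignof = 8
— Node2 —
0..8  signature  (8B, 8-aligned)
8..28  mtime  (20B, 4-aligned)
28..40  attrs  (12B, 4-aligned)
40..44  version  (4B, 4-aligned)
44..48  n_entries  (4B, 4-aligned)
48..52  crc  (4B, 4-aligned)
52..53  blocks  (1B, 1-aligned)
53..56  -- tail padding (3B)
sizeof = 56, alignof = 8
56 − 56 = 0

0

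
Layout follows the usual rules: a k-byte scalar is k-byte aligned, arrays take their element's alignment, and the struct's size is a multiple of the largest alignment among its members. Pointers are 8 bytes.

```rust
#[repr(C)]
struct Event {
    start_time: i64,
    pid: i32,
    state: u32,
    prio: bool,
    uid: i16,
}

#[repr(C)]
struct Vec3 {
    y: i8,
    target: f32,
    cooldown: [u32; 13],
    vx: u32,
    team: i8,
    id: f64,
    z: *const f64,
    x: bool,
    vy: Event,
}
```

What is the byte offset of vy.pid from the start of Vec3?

104

Event: 0..8  start_time  (8B, 8-aligned); 8..12  pid  (4B, 4-aligned); 12..16  state  (4B, 4-aligned); 16..17  prio  (1B, 1-aligned); 17..18  -- padding (1B); 18..20  uid  (2B, 2-aligned); 20..24  -- tail padding (4B); sizeof = 24, alignof = 8
0..1  y  (1B, 1-aligned)
1..4  -- padding (3B)
4..8  target  (4B, 4-aligned)
8..60  cooldown  (52B, 4-aligned)
60..64  vx  (4B, 4-aligned)
64..65  team  (1B, 1-aligned)
65..72  -- padding (7B)
72..80  id  (8B, 8-aligned)
80..88  z  (8B, 8-aligned)
88..89  x  (1B, 1-aligned)
89..96  -- padding (7B)
96..120  vy  (24B, 8-aligned)
within Event: pid at 8
96 + 8 = 104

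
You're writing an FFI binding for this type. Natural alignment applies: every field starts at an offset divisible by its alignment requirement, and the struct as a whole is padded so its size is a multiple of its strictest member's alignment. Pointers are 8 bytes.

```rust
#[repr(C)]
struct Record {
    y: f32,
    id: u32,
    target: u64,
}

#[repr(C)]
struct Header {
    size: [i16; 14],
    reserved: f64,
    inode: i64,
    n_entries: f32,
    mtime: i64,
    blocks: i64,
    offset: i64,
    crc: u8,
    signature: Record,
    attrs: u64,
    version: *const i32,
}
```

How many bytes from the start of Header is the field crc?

80

Record: @0: y [4B, align 4] → 4; @4: id [4B, align 4] → 8; @8: target [8B, align 8] → 16; size 16, align 8
@0: size [28B, align 2] → 28
+4 pad (align 8)
@32: reserved [8B, align 8] → 40
@40: inode [8B, align 8] → 48
@48: n_entries [4B, align 4] → 52
+4 pad (align 8)
@56: mtime [8B, align 8] → 64
@64: blocks [8B, align 8] → 72
@72: offset [8B, align 8] → 80
@80: crc [1B, align 1] → 81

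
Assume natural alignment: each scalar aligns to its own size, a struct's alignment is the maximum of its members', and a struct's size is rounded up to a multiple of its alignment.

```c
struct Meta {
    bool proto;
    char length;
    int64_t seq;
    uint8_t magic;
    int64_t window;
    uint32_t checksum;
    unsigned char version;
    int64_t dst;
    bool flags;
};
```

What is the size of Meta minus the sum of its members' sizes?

proto at 0 (size 1, align 1) → ends 1
length at 1 (size 1, align 1) → ends 2
pad 6 to align 8 for seq
seq at 8 (size 8, align 8) → ends 16
magic at 16 (size 1, align 1) → ends 17
pad 7 to align 8 for window
window at 24 (size 8, align 8) → ends 32
checksum at 32 (size 4, align 4) → ends 36
version at 36 (size 1, align 1) → ends 37
pad 3 to align 8 for dst
dst at 40 (size 8, align 8) → ends 48
flags at 48 (size 1, align 1) → ends 49
tail pad 7 to reach multiple of 8
total 56 bytes, alignment 8
data bytes 33, size 56 → padding 23

23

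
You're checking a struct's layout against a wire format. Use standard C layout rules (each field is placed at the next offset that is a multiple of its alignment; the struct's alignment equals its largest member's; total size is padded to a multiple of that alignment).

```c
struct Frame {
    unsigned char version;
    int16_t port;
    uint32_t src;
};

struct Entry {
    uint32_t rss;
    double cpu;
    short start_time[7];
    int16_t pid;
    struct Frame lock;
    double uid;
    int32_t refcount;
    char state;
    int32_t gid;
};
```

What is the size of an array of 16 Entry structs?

Frame: @0: version [1B, align 1] → 1; +1 pad (align 2); @2: port [2B, align 2] → 4; @4: src [4B, align 4] → 8; size 8, align 4
@0: rss [4B, align 4] → 4
+4 pad (align 8)
@8: cpu [8B, align 8] → 16
@16: start_time [14B, align 2] → 30
@30: pid [2B, align 2] → 32
@32: lock [8B, align 4] → 40
@40: uid [8B, align 8] → 48
@48: refcount [4B, align 4] → 52
@52: state [1B, align 1] → 53
+3 pad (align 4)
@56: gid [4B, align 4] → 60
+4 tail pad (align 8)
size 64, align 8
array of 16: 16 × 64 = 1024

1024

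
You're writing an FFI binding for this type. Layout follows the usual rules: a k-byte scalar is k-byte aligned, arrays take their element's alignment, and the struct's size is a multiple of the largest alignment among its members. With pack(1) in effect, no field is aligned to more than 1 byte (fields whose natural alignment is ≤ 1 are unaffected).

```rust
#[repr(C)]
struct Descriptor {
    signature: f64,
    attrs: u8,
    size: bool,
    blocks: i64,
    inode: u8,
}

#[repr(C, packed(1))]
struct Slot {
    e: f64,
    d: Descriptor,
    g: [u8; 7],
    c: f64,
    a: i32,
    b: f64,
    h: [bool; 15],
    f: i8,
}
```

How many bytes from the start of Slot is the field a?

55

Descriptor: 0..8  signature  (8B, 8-aligned); 8..9  attrs  (1B, 1-aligned); 9..10  size  (1B, 1-aligned); 10..16  -- padding (6B); 16..24  blocks  (8B, 8-aligned); 24..25  inode  (1B, 1-aligned); 25..32  -- tail padding (7B); sizeof = 32, alignof = 8
0..8  e  (8B, 1-aligned)
8..40  d  (32B, 1-aligned)
40..47  g  (7B, 1-aligned)
47..55  c  (8B, 1-aligned)
55..59  a  (4B, 1-aligned)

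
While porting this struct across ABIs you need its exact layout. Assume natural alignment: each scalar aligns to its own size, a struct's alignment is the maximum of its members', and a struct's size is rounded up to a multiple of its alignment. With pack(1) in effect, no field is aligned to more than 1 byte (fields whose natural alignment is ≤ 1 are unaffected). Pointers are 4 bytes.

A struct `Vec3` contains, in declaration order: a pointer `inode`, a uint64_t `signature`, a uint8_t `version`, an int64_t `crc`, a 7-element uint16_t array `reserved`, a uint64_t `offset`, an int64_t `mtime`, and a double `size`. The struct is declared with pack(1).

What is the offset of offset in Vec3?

@0: inode [4B, align 1] → 4
@4: signature [8B, align 1] → 12
@12: version [1B, align 1] → 13
@13: crc [8B, align 1] → 21
@21: reserved [14B, align 1] → 35
@35: offset [8B, align 1] → 43

35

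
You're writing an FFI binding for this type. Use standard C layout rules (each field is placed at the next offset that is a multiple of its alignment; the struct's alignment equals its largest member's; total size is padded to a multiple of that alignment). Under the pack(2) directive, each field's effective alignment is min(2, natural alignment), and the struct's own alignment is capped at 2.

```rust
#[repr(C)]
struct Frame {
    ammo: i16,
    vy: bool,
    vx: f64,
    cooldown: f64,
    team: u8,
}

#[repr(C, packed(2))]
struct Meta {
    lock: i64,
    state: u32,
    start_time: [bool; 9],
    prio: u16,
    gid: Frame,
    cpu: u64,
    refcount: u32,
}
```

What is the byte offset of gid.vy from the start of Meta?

26

Frame: 0..2  ammo  (2B, 2-aligned); 2..3  vy  (1B, 1-aligned); 3..8  -- padding (5B); 8..16  vx  (8B, 8-aligned); 16..24  cooldown  (8B, 8-aligned); 24..25  team  (1B, 1-aligned); 25..32  -- tail padding (7B); sizeof = 32, alignof = 8
0..8  lock  (8B, 2-aligned)
8..12  state  (4B, 2-aligned)
12..21  start_time  (9B, 1-aligned)
21..22  -- padding (1B)
22..24  prio  (2B, 2-aligned)
24..56  gid  (32B, 2-aligned)
within Frame: vy at 2
24 + 2 = 26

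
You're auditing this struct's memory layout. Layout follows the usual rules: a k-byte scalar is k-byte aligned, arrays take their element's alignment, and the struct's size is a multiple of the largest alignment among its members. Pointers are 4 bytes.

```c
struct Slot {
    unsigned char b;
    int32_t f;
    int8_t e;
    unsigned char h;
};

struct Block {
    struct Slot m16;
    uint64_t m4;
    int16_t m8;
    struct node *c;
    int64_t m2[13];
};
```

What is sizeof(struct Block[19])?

Slot: b at 0 (size 1, align 1) → ends 1; pad 3 to align 4 for f; f at 4 (size 4, align 4) → ends 8; e at 8 (size 1, align 1) → ends 9; h at 9 (size 1, align 1) → ends 10; tail pad 2 to reach multiple of 4; total 12 bytes, alignment 4
m16 at 0 (size 12, align 4) → ends 12
pad 4 to align 8 for m4
m4 at 16 (size 8, align 8) → ends 24
m8 at 24 (size 2, align 2) → ends 26
pad 2 to align 4 for c
c at 28 (size 4, align 4) → ends 32
m2 at 32 (size 104, align 8) → ends 136
total 136 bytes, alignment 8
array of 19: 19 × 136 = 2584

2584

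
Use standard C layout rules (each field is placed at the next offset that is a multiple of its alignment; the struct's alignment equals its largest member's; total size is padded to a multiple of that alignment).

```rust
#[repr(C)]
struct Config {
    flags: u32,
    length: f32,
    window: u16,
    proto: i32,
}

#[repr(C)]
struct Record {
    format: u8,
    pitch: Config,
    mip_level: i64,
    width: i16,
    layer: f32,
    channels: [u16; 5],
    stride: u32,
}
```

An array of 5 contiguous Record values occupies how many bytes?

Config: flags at 0 (size 4, align 4) → ends 4; length at 4 (size 4, align 4) → ends 8; window at 8 (size 2, align 2) → ends 10; pad 2 to align 4 for proto; proto at 12 (size 4, align 4) → ends 16; total 16 bytes, alignment 4
format at 0 (size 1, align 1) → ends 1
pad 3 to align 4 for pitch
pitch at 4 (size 16, align 4) → ends 20
pad 4 to align 8 for mip_level
mip_level at 24 (size 8, align 8) → ends 32
width at 32 (size 2, align 2) → ends 34
pad 2 to align 4 for layer
layer at 36 (size 4, align 4) → ends 40
channels at 40 (size 10, align 2) → ends 50
pad 2 to align 4 for stride
stride at 52 (size 4, align 4) → ends 56
total 56 bytes, alignment 8
array of 5: 5 × 56 = 280

280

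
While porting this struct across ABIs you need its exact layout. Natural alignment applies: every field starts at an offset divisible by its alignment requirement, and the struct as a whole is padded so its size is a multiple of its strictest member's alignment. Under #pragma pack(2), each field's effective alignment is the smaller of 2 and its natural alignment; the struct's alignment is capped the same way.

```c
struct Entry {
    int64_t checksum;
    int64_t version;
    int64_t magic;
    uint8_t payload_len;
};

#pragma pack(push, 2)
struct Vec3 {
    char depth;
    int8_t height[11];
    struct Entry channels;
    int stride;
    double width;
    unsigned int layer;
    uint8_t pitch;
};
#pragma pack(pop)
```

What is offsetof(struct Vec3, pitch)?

60

Entry: @0: checksum [8B, align 8] → 8; @8: version [8B, align 8] → 16; @16: magic [8B, align 8] → 24; @24: payload_len [1B, align 1] → 25; +7 tail pad (align 8); size 32, align 8
@0: depth [1B, align 1] → 1
@1: height [11B, align 1] → 12
@12: channels [32B, align 2] → 44
@44: stride [4B, align 2] → 48
@48: width [8B, align 2] → 56
@56: layer [4B, align 2] → 60
@60: pitch [1B, align 1] → 61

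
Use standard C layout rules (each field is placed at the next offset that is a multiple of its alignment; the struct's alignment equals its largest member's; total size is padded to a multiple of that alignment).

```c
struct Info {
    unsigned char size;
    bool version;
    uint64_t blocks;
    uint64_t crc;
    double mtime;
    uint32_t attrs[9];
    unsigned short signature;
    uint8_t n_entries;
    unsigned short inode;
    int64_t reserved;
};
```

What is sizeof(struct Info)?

88

@0: size [1B, align 1] → 1
@1: version [1B, align 1] → 2
+6 pad (align 8)
@8: blocks [8B, align 8] → 16
@16: crc [8B, align 8] → 24
@24: mtime [8B, align 8] → 32
@32: attrs [36B, align 4] → 68
@68: signature [2B, align 2] → 70
@70: n_entries [1B, align 1] → 71
+1 pad (align 2)
@72: inode [2B, align 2] → 74
+6 pad (align 8)
@80: reserved [8B, align 8] → 88
size 88, align 8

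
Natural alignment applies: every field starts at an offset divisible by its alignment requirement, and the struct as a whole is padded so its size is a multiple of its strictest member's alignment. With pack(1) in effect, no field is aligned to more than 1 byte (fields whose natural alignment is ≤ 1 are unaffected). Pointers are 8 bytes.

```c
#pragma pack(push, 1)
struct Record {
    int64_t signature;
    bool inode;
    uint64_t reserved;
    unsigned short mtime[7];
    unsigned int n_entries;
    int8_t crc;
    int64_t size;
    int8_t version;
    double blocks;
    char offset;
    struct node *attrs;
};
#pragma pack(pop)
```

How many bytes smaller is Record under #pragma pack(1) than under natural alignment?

natural layout:
  signature at 0 (size 8, align 8) → ends 8
  inode at 8 (size 1, align 1) → ends 9
  pad 7 to align 8 for reserved
  reserved at 16 (size 8, align 8) → ends 24
  mtime at 24 (size 14, align 2) → ends 38
  pad 2 to align 4 for n_entries
  n_entries at 40 (size 4, align 4) → ends 44
  crc at 44 (size 1, align 1) → ends 45
  pad 3 to align 8 for size
  size at 48 (size 8, align 8) → ends 56
  version at 56 (size 1, align 1) → ends 57
  pad 7 to align 8 for blocks
  blocks at 64 (size 8, align 8) → ends 72
  offset at 72 (size 1, align 1) → ends 73
  pad 7 to align 8 for attrs
  attrs at 80 (size 8, align 8) → ends 88
  total 88 bytes, alignment 8
packed(1) layout:
  signature at 0 (size 8, align 1) → ends 8
  inode at 8 (size 1, align 1) → ends 9
  reserved at 9 (size 8, align 1) → ends 17
  mtime at 17 (size 14, align 1) → ends 31
  n_entries at 31 (size 4, align 1) → ends 35
  crc at 35 (size 1, align 1) → ends 36
  size at 36 (size 8, align 1) → ends 44
  version at 44 (size 1, align 1) → ends 45
  blocks at 45 (size 8, align 1) → ends 53
  offset at 53 (size 1, align 1) → ends 54
  attrs at 54 (size 8, align 1) → ends 62
  total 62 bytes, alignment 1
88 − 62 = 26

26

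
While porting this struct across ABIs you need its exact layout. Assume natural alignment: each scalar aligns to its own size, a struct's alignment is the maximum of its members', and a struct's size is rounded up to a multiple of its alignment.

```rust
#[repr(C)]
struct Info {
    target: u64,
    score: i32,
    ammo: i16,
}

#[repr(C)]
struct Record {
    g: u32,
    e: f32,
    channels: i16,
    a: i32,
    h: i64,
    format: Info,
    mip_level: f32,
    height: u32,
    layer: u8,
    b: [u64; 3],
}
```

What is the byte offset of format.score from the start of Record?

32

Info: target at 0 (size 8, align 8) → ends 8; score at 8 (size 4, align 4) → ends 12; ammo at 12 (size 2, align 2) → ends 14; tail pad 2 to reach multiple of 8; total 16 bytes, alignment 8
g at 0 (size 4, align 4) → ends 4
e at 4 (size 4, align 4) → ends 8
channels at 8 (size 2, align 2) → ends 10
pad 2 to align 4 for a
a at 12 (size 4, align 4) → ends 16
h at 16 (size 8, align 8) → ends 24
format at 24 (size 16, align 8) → ends 40
within Info: score at 8
24 + 8 = 32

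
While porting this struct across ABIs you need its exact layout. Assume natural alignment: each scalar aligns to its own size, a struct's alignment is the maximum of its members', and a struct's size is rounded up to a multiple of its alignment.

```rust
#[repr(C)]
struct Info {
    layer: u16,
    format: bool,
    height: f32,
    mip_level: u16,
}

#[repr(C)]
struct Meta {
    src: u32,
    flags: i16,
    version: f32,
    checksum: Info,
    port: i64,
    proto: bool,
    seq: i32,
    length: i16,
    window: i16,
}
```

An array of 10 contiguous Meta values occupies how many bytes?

480

Info: 0..2  layer  (2B, 2-aligned); 2..3  format  (1B, 1-aligned); 3..4  -- padding (1B); 4..8  height  (4B, 4-aligned); 8..10  mip_level  (2B, 2-aligned); 10..12  -- tail padding (2B); sizeof = 12, alignof = 4
0..4  src  (4B, 4-aligned)
4..6  flags  (2B, 2-aligned)
6..8  -- padding (2B)
8..12  version  (4B, 4-aligned)
12..24  checksum  (12B, 4-aligned)
24..32  port  (8B, 8-aligned)
32..33  proto  (1B, 1-aligned)
33..36  -- padding (3B)
36..40  seq  (4B, 4-aligned)
40..42  length  (2B, 2-aligned)
42..44  window  (2B, 2-aligned)
44..48  -- tail padding (4B)
sizeof = 48, alignof = 8
array of 10: 10 × 48 = 480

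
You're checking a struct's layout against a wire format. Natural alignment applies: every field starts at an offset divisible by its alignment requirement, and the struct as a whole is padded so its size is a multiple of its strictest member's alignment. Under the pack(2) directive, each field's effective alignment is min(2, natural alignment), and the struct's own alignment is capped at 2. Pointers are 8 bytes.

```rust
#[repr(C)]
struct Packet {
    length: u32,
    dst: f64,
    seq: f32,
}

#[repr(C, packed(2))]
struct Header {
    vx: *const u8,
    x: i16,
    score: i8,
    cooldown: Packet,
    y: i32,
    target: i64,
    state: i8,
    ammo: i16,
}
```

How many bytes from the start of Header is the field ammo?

50

Packet: 0..4  length  (4B, 4-aligned); 4..8  -- padding (4B); 8..16  dst  (8B, 8-aligned); 16..20  seq  (4B, 4-aligned); 20..24  -- tail padding (4B); sizeof = 24, alignof = 8
0..8  vx  (8B, 2-aligned)
8..10  x  (2B, 2-aligned)
10..11  score  (1B, 1-aligned)
11..12  -- padding (1B)
12..36  cooldown  (24B, 2-aligned)
36..40  y  (4B, 2-aligned)
40..48  target  (8B, 2-aligned)
48..49  state  (1B, 1-aligned)
49..50  -- padding (1B)
50..52  ammo  (2B, 2-aligned)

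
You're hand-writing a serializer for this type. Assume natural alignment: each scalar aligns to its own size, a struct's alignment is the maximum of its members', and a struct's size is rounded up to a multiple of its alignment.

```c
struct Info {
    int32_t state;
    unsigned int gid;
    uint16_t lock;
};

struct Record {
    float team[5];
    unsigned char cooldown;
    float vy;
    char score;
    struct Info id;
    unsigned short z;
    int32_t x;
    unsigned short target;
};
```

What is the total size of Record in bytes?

Info: 0..4  state  (4B, 4-aligned); 4..8  gid  (4B, 4-aligned); 8..10  lock  (2B, 2-aligned); 10..12  -- tail padding (2B); sizeof = 12, alignof = 4
0..20  team  (20B, 4-aligned)
20..21  cooldown  (1B, 1-aligned)
21..24  -- padding (3B)
24..28  vy  (4B, 4-aligned)
28..29  score  (1B, 1-aligned)
29..32  -- padding (3B)
32..44  id  (12B, 4-aligned)
44..46  z  (2B, 2-aligned)
46..48  -- padding (2B)
48..52  x  (4B, 4-aligned)
52..54  target  (2B, 2-aligned)
54..56  -- tail padding (2B)
sizeof = 56, alignof = 4

56 bytes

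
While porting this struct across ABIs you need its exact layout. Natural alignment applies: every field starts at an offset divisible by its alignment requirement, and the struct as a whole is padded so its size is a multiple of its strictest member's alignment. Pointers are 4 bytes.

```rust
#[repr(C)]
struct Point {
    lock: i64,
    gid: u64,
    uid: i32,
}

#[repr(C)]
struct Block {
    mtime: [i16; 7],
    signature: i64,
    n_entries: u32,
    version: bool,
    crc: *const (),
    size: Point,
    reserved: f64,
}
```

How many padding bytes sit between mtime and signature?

Point: 0..8  lock  (8B, 8-aligned); 8..16  gid  (8B, 8-aligned); 16..20  uid  (4B, 4-aligned); 20..24  -- tail padding (4B); sizeof = 24, alignof = 8
0..14  mtime  (14B, 2-aligned)
14..16  -- padding (2B)
16..24  signature  (8B, 8-aligned)

2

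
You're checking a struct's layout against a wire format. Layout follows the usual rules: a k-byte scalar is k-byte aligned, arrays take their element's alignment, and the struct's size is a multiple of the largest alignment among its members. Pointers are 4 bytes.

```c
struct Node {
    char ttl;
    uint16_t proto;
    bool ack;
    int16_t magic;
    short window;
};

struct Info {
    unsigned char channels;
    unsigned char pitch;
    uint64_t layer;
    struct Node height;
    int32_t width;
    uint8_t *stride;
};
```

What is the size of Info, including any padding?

40

Node: ttl at 0 (size 1, align 1) → ends 1; pad 1 to align 2 for proto; proto at 2 (size 2, align 2) → ends 4; ack at 4 (size 1, align 1) → ends 5; pad 1 to align 2 for magic; magic at 6 (size 2, align 2) → ends 8; window at 8 (size 2, align 2) → ends 10; total 10 bytes, alignment 2
channels at 0 (size 1, align 1) → ends 1
pitch at 1 (size 1, align 1) → ends 2
pad 6 to align 8 for layer
layer at 8 (size 8, align 8) → ends 16
height at 16 (size 10, align 2) → ends 26
pad 2 to align 4 for width
width at 28 (size 4, align 4) → ends 32
stride at 32 (size 4, align 4) → ends 36
tail pad 4 to reach multiple of 8
total 40 bytes, alignment 8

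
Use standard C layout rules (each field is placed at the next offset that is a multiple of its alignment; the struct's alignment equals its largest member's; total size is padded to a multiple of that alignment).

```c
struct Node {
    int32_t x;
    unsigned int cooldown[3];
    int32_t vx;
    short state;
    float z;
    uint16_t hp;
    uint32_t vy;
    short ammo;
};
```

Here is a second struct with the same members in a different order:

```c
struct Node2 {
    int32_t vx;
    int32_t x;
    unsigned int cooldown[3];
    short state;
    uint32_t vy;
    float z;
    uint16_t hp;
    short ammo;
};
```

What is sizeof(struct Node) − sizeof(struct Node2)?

@0: x [4B, align 4] → 4
@4: cooldown [12B, align 4] → 16
@16: vx [4B, align 4] → 20
@20: state [2B, align 2] → 22
+2 pad (align 4)
@24: z [4B, align 4] → 28
@28: hp [2B, align 2] → 30
+2 pad (align 4)
@32: vy [4B, align 4] → 36
@36: ammo [2B, align 2] → 38
+2 tail pad (align 4)
size 40, align 4
— Node2 —
@0: vx [4B, align 4] → 4
@4: x [4B, align 4] → 8
@8: cooldown [12B, align 4] → 20
@20: state [2B, align 2] → 22
+2 pad (align 4)
@24: vy [4B, align 4] → 28
@28: z [4B, align 4] → 32
@32: hp [2B, align 2] → 34
@34: ammo [2B, align 2] → 36
size 36, align 4
40 − 36 = 4

4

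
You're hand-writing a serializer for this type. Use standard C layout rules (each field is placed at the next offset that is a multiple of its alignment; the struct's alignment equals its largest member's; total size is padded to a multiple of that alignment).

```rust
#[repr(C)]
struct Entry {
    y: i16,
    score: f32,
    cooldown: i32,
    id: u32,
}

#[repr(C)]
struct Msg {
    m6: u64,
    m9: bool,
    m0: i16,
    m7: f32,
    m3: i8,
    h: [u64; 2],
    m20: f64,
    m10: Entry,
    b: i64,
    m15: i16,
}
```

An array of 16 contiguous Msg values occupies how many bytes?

1280

Entry: @0: y [2B, align 2] → 2; +2 pad (align 4); @4: score [4B, align 4] → 8; @8: cooldown [4B, align 4] → 12; @12: id [4B, align 4] → 16; size 16, align 4
@0: m6 [8B, align 8] → 8
@8: m9 [1B, align 1] → 9
+1 pad (align 2)
@10: m0 [2B, align 2] → 12
@12: m7 [4B, align 4] → 16
@16: m3 [1B, align 1] → 17
+7 pad (align 8)
@24: h [16B, align 8] → 40
@40: m20 [8B, align 8] → 48
@48: m10 [16B, align 4] → 64
@64: b [8B, align 8] → 72
@72: m15 [2B, align 2] → 74
+6 tail pad (align 8)
size 80, align 8
array of 16: 16 × 80 = 1280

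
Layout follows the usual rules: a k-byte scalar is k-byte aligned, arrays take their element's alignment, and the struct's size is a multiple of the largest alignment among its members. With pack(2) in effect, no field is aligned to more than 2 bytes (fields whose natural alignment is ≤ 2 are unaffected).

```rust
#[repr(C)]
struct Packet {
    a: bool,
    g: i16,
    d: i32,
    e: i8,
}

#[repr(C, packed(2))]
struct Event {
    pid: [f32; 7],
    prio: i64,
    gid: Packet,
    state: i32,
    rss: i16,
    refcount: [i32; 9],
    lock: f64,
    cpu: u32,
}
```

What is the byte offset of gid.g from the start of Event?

Packet: a at 0 (size 1, align 1) → ends 1; pad 1 to align 2 for g; g at 2 (size 2, align 2) → ends 4; d at 4 (size 4, align 4) → ends 8; e at 8 (size 1, align 1) → ends 9; tail pad 3 to reach multiple of 4; total 12 bytes, alignment 4
pid at 0 (size 28, align 2) → ends 28
prio at 28 (size 8, align 2) → ends 36
gid at 36 (size 12, align 2) → ends 48
within Packet: g at 2
36 + 2 = 38

38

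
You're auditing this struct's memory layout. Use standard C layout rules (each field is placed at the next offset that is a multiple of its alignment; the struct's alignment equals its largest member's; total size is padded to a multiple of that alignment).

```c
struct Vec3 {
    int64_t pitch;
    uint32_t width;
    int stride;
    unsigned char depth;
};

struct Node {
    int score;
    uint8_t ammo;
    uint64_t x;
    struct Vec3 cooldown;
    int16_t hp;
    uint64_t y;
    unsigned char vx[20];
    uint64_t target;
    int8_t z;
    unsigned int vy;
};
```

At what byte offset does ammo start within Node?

4

Vec3: 0..8  pitch  (8B, 8-aligned); 8..12  width  (4B, 4-aligned); 12..16  stride  (4B, 4-aligned); 16..17  depth  (1B, 1-aligned); 17..24  -- tail padding (7B); sizeof = 24, alignof = 8
0..4  score  (4B, 4-aligned)
4..5  ammo  (1B, 1-aligned)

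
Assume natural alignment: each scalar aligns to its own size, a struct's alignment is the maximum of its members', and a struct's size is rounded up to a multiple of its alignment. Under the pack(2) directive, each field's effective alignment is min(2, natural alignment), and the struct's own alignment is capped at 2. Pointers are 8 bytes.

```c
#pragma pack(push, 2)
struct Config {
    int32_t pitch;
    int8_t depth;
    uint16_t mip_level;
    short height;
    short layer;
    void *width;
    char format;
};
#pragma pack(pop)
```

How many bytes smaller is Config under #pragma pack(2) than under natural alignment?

natural layout:
  0..4  pitch  (4B, 4-aligned)
  4..5  depth  (1B, 1-aligned)
  5..6  -- padding (1B)
  6..8  mip_level  (2B, 2-aligned)
  8..10  height  (2B, 2-aligned)
  10..12  layer  (2B, 2-aligned)
  12..16  -- padding (4B)
  16..24  width  (8B, 8-aligned)
  24..25  format  (1B, 1-aligned)
  25..32  -- tail padding (7B)
  sizeof = 32, alignof = 8
packed(2) layout:
  0..4  pitch  (4B, 2-aligned)
  4..5  depth  (1B, 1-aligned)
  5..6  -- padding (1B)
  6..8  mip_level  (2B, 2-aligned)
  8..10  height  (2B, 2-aligned)
  10..12  layer  (2B, 2-aligned)
  12..20  width  (8B, 2-aligned)
  20..21  format  (1B, 1-aligned)
  21..22  -- tail padding (1B)
  sizeof = 22, alignof = 2
32 − 22 = 10

10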